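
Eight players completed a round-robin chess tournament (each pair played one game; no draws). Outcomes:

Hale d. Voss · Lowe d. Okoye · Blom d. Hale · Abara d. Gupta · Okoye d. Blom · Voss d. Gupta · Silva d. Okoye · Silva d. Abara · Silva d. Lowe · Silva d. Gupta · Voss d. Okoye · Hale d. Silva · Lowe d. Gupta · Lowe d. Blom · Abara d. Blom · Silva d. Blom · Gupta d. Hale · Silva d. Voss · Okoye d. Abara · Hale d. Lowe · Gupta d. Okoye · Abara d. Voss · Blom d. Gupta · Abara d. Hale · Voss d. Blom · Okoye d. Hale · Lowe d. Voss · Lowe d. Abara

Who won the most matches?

Win totals: Silva 6, Okoye 3, Voss 3, Lowe 5, Hale 3, Gupta 2, Abara 4, Blom 2.
Silva leads with 6 wins (next highest: 5).

Silva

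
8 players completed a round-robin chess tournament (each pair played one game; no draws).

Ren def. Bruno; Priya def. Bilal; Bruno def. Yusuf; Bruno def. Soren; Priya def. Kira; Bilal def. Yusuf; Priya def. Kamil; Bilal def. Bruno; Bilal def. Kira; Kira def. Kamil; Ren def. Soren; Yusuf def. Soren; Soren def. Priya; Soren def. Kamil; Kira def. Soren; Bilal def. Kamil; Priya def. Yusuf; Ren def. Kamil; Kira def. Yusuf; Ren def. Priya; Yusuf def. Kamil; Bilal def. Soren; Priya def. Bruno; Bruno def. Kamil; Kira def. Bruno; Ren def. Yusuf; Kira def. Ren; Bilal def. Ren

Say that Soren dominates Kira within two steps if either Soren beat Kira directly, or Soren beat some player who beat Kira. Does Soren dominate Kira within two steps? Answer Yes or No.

Yes

Soren did not beat Kira directly.
Soren beat Kamil, Priya. Of those, Priya beat Kira.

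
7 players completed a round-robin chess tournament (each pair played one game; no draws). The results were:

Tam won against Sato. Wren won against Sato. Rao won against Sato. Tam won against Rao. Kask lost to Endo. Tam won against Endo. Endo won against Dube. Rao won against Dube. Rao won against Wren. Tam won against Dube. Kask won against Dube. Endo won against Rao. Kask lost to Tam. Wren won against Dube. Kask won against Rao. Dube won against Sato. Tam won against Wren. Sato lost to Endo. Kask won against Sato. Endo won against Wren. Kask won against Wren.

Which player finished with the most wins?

Win totals: Kask 4, Dube 1, Tam 6, Rao 3, Sato 0, Wren 2, Endo 5.
Tam leads with 6 wins (next highest: 5).

Tam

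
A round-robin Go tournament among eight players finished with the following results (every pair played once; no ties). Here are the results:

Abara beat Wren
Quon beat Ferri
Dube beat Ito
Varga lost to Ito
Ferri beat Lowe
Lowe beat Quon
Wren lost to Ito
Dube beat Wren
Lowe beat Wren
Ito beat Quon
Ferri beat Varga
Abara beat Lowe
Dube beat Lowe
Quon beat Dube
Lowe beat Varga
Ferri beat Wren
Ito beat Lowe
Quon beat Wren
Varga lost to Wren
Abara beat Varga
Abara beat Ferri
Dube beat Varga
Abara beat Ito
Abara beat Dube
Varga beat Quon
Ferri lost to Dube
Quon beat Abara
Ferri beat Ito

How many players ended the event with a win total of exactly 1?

Win totals: Varga 1, Ferri 4, Wren 1, Abara 6, Ito 4, Quon 4, Lowe 3, Dube 5.
Exactly 1: Varga, Wren — 2 players.

2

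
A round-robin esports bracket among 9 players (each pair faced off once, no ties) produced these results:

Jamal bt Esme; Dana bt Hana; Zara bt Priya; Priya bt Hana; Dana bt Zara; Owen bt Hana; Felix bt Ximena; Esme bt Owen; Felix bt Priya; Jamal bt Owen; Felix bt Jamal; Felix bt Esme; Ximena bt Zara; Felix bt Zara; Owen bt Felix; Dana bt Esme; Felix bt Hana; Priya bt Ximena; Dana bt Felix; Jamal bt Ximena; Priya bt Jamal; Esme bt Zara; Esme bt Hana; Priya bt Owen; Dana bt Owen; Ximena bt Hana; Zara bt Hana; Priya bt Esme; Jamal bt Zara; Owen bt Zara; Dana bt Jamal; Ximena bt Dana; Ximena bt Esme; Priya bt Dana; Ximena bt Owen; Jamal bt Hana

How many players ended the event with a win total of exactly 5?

2

Win totals: Ximena 5, Hana 0, Priya 6, Jamal 5, Felix 6, Esme 3, Owen 3, Dana 6, Zara 2.
Exactly 5: Ximena, Jamal — 2 players.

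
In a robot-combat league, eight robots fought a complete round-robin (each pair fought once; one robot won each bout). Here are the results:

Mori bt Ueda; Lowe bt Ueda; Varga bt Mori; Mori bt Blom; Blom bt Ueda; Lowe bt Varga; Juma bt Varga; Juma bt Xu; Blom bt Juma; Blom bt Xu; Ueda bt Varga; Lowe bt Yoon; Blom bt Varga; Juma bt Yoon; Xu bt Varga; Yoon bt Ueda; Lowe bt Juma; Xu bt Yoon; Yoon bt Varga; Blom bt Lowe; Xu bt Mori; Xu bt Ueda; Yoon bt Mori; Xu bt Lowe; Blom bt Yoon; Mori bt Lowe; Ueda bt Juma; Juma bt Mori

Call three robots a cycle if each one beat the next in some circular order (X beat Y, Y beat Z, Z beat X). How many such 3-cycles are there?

12

Win totals: Lowe 4, Juma 4, Varga 1, Yoon 3, Ueda 2, Xu 5, Blom 6, Mori 3.
A robot with w wins dominates both others in C(w,2) triples; summing gives 6 + 6 + 0 + 3 + 1 + 10 + 15 + 3 = 44 transitive triples.
Total triples C(8,3) = 56, so cyclic triples = 56 − 44 = 12.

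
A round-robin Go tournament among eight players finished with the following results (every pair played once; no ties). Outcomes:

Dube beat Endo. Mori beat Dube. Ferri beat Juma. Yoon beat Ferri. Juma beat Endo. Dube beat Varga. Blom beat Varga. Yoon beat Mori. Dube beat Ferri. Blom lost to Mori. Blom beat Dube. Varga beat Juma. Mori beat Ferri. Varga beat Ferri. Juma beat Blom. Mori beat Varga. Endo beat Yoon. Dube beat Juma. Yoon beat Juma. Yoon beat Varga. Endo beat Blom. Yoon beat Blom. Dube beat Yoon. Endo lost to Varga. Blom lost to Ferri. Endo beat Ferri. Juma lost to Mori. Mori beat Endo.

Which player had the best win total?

Win totals: Juma 2, Endo 3, Ferri 2, Dube 5, Yoon 5, Blom 2, Mori 6, Varga 3.
Mori leads with 6 wins (next highest: 5).

Mori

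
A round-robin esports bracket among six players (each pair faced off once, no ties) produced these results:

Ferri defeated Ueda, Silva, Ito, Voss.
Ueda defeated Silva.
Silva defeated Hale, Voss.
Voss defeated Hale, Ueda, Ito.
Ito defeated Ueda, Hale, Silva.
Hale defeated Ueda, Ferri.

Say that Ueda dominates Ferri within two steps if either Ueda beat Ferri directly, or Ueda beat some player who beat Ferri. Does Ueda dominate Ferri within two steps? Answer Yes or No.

Ueda did not beat Ferri directly.
Ueda beat Silva, but each of them lost to Ferri. No two-step path.

No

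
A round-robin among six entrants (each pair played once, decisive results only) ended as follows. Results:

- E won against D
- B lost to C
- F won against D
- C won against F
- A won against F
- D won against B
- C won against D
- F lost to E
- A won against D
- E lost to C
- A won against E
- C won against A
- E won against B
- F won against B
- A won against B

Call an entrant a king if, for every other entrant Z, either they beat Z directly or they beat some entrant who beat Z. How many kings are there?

1

A cannot reach C in two steps.
B cannot reach A, C, D, E, F in two steps.
C reaches everyone (king).
D cannot reach A, C, E, F in two steps.
E cannot reach A, C in two steps.
F cannot reach A, C, E in two steps.
Kings: C — 1.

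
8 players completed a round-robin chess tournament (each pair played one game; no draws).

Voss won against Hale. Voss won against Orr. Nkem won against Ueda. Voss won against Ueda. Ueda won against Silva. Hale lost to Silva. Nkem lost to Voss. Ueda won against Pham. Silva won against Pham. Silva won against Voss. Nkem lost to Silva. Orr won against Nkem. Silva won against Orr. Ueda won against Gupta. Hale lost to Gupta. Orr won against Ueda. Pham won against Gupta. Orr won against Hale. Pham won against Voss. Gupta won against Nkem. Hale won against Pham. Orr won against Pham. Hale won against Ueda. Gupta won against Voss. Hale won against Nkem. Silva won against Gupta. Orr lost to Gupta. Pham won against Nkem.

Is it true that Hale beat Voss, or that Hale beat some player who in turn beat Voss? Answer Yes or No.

Hale did not beat Voss directly.
Hale beat Pham, Ueda, Nkem. Of those, Pham beat Voss.

Yes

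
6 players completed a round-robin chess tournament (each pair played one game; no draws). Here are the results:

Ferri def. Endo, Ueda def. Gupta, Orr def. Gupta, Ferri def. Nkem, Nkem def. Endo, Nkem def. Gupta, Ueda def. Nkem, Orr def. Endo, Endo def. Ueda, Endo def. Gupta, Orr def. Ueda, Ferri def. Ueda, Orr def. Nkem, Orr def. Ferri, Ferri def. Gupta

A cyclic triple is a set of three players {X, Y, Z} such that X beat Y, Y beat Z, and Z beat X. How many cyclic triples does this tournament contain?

1

Of the C(6,3) = 20 triples, the cyclic ones are: {Endo, Ueda, Nkem}.
That is 1.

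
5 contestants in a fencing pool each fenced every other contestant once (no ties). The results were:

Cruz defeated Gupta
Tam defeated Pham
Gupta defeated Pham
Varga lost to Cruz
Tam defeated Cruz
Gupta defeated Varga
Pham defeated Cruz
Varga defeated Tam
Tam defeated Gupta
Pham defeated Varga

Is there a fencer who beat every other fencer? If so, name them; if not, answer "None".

None

Highest win total is Tam with 3 (out of 4 possible).
Tam lost to Varga, so no fencer went undefeated.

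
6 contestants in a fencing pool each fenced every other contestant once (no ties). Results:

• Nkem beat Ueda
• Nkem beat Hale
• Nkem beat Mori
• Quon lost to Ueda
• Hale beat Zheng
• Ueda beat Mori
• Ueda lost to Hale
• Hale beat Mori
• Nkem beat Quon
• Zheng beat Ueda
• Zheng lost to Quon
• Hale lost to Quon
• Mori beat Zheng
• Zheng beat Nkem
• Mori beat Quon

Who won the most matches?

Nkem

Win totals: Quon 2, Mori 2, Zheng 2, Ueda 2, Nkem 4, Hale 3.
Nkem leads with 4 wins (next highest: 3).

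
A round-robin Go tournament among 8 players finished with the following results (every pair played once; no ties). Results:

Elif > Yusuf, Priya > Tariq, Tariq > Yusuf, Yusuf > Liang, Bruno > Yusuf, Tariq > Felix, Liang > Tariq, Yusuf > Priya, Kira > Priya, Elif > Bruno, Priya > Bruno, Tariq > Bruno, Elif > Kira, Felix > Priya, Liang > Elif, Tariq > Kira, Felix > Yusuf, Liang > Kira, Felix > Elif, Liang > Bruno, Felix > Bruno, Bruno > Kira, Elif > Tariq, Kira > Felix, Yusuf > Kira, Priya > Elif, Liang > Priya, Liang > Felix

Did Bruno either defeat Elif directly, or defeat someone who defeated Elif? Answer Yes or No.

No

Bruno did not beat Elif directly.
Bruno beat Kira, Yusuf, but each of them lost to Elif. No two-step path.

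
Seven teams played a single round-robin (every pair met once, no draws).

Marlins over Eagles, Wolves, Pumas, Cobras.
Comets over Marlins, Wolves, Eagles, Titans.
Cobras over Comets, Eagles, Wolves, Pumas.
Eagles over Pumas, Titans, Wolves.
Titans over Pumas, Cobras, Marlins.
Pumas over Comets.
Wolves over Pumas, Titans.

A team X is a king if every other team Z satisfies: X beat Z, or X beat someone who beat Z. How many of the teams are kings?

5

Pumas cannot reach Cobras in two steps.
Comets reaches everyone (king).
Eagles reaches everyone (king).
Wolves cannot reach Eagles in two steps.
Marlins reaches everyone (king).
Titans reaches everyone (king).
Cobras reaches everyone (king).
Kings: Comets, Eagles, Marlins, Titans, Cobras — 5.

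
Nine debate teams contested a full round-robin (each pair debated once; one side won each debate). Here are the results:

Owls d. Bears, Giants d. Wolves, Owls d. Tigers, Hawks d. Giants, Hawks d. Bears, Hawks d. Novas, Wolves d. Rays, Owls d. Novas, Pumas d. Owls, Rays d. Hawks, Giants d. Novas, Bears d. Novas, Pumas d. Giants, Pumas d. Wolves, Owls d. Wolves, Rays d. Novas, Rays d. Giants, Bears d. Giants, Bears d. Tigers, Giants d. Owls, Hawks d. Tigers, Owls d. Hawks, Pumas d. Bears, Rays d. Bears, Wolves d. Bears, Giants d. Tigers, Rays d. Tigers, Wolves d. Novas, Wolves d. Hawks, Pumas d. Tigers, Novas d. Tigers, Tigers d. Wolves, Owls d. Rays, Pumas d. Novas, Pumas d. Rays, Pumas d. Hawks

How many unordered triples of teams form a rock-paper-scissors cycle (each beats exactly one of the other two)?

10

Win totals: Novas 1, Pumas 8, Tigers 1, Wolves 4, Bears 3, Rays 5, Giants 4, Owls 6, Hawks 4.
A team with w wins dominates both others in C(w,2) triples; summing gives 0 + 28 + 0 + 6 + 3 + 10 + 6 + 15 + 6 = 74 transitive triples.
Total triples C(9,3) = 84, so cyclic triples = 84 − 74 = 10.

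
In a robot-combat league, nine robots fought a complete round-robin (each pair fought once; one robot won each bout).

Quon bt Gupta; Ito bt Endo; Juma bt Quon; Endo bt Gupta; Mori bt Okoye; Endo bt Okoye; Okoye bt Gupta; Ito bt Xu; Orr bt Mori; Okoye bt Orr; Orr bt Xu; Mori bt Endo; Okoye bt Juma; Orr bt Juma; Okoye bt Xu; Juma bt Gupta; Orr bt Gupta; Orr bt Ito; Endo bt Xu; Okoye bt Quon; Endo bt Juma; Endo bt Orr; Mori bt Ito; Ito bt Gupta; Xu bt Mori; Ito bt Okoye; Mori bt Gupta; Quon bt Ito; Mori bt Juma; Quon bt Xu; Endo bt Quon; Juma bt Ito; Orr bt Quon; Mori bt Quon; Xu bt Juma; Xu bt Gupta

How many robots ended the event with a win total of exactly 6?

3

Win totals: Mori 6, Xu 3, Endo 6, Quon 3, Okoye 5, Ito 4, Gupta 0, Juma 3, Orr 6.
Exactly 6: Mori, Endo, Orr — 3 robots.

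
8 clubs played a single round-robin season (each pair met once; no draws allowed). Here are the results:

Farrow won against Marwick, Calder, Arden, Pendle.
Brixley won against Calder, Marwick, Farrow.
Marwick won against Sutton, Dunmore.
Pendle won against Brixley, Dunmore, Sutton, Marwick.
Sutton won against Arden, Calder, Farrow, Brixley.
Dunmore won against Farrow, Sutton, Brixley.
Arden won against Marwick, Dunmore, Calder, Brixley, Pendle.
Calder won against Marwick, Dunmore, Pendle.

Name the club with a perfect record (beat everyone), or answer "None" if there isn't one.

Highest win total is Arden with 5 (out of 7 possible).
Arden lost to Sutton, Farrow, so no club went undefeated.

None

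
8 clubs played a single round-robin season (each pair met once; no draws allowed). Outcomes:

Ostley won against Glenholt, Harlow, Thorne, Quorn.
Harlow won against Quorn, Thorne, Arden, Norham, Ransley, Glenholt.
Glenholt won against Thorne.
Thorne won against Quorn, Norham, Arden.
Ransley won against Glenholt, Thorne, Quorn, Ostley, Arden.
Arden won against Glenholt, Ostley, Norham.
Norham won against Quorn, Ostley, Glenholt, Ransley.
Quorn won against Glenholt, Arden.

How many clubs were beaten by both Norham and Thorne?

Norham beat: Quorn, Ostley, Ransley, Glenholt.
Thorne beat: Arden, Quorn, Norham.
Both beat: Quorn — 1.

1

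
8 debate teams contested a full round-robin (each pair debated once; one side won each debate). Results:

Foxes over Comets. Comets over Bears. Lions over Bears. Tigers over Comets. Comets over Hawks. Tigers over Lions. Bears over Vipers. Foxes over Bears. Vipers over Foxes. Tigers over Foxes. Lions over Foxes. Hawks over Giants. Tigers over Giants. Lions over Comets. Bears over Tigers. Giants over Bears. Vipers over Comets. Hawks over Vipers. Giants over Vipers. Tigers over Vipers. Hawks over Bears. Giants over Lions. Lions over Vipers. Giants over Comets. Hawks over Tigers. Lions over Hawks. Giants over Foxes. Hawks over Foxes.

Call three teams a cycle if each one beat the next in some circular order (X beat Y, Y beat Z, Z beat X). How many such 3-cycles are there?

12

Win totals: Foxes 2, Vipers 2, Bears 2, Hawks 5, Giants 5, Lions 5, Tigers 5, Comets 2.
A team with w wins dominates both others in C(w,2) triples; summing gives 1 + 1 + 1 + 10 + 10 + 10 + 10 + 1 = 44 transitive triples.
Total triples C(8,3) = 56, so cyclic triples = 56 − 44 = 12.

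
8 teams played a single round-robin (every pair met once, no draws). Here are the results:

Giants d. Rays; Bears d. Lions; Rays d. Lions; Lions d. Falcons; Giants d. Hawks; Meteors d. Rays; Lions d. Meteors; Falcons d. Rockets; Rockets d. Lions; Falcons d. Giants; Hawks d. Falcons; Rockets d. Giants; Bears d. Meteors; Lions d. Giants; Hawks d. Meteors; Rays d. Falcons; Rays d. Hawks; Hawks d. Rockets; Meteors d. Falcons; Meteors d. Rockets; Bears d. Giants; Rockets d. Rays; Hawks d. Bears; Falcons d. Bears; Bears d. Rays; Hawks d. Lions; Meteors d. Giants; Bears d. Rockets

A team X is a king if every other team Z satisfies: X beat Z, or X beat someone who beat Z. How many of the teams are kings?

Rays reaches everyone (king).
Meteors reaches everyone (king).
Giants reaches everyone (king).
Bears reaches everyone (king).
Hawks reaches everyone (king).
Rockets cannot reach Bears in two steps.
Falcons reaches everyone (king).
Lions reaches everyone (king).
Kings: Rays, Meteors, Giants, Bears, Hawks, Falcons, Lions — 7.

7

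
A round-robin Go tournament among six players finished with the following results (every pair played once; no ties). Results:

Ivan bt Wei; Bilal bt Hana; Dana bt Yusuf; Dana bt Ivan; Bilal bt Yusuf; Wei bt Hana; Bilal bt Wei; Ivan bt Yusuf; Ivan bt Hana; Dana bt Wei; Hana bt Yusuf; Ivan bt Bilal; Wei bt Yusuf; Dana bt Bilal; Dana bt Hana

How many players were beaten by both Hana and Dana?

1

Hana beat: Yusuf.
Dana beat: Hana, Bilal, Ivan, Yusuf, Wei.
Both beat: Yusuf — 1.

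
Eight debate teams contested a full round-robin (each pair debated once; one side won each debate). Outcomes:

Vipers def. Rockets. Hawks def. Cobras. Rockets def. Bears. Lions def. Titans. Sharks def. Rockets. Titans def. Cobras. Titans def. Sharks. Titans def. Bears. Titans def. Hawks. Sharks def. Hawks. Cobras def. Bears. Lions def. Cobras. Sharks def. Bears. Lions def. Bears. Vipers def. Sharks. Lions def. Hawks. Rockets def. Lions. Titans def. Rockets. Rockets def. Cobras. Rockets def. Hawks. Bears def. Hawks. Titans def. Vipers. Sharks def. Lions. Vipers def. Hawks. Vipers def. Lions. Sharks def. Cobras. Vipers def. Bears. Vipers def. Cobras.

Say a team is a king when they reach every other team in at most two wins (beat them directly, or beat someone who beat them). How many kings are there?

3

Rockets cannot reach Sharks, Vipers in two steps.
Lions reaches everyone (king).
Sharks cannot reach Vipers in two steps.
Bears cannot reach Rockets, Lions, Sharks, Titans, Vipers in two steps.
Cobras cannot reach Rockets, Lions, Sharks, Titans, Vipers in two steps.
Titans reaches everyone (king).
Vipers reaches everyone (king).
Hawks cannot reach Rockets, Lions, Sharks, Titans, Vipers in two steps.
Kings: Lions, Titans, Vipers — 3.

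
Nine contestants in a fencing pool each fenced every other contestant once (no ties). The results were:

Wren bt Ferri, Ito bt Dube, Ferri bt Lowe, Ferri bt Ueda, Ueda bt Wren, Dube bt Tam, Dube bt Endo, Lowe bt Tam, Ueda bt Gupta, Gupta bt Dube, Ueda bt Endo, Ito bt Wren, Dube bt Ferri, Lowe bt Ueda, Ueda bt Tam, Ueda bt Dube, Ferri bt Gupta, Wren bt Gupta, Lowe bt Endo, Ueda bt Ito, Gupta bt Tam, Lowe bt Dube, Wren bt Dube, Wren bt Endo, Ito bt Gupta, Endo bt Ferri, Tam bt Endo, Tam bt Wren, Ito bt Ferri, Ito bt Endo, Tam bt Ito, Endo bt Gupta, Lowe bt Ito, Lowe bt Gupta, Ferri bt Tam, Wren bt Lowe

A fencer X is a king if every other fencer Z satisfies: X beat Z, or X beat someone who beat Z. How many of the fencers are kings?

Lowe reaches everyone (king).
Ito reaches everyone (king).
Endo cannot reach Ito, Wren in two steps.
Ferri reaches everyone (king).
Ueda reaches everyone (king).
Dube reaches everyone (king).
Gupta cannot reach Lowe, Ueda in two steps.
Tam cannot reach Ueda in two steps.
Wren reaches everyone (king).
Kings: Lowe, Ito, Ferri, Ueda, Dube, Wren — 6.

6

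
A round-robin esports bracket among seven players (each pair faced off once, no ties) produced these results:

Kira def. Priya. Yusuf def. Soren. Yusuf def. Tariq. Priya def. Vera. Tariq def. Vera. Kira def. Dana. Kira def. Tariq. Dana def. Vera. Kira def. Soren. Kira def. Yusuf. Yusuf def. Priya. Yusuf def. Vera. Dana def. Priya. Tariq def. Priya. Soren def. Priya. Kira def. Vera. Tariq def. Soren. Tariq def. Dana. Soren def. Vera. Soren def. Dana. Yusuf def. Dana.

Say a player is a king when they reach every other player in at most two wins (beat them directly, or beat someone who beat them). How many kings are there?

Dana cannot reach Tariq, Kira, Yusuf, Soren in two steps.
Tariq cannot reach Kira, Yusuf in two steps.
Kira reaches everyone (king).
Vera cannot reach Dana, Tariq, Kira, Yusuf, Soren, Priya in two steps.
Yusuf cannot reach Kira in two steps.
Soren cannot reach Tariq, Kira, Yusuf in two steps.
Priya cannot reach Dana, Tariq, Kira, Yusuf, Soren in two steps.
Kings: Kira — 1.

1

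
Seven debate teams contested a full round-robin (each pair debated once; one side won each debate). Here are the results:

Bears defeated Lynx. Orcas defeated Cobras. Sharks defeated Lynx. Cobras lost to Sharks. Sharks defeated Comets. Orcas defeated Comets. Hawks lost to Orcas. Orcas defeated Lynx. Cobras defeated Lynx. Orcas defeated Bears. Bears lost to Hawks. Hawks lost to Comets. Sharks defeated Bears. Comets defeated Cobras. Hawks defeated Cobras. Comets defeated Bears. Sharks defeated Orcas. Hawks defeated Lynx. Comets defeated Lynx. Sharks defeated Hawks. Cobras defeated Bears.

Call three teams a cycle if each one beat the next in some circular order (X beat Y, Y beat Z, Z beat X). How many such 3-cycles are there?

Win totals: Cobras 2, Lynx 0, Orcas 5, Comets 4, Hawks 3, Bears 1, Sharks 6.
A team with w wins dominates both others in C(w,2) triples; summing gives 1 + 0 + 10 + 6 + 3 + 0 + 15 = 35 transitive triples.
Total triples C(7,3) = 35, so cyclic triples = 35 − 35 = 0.

0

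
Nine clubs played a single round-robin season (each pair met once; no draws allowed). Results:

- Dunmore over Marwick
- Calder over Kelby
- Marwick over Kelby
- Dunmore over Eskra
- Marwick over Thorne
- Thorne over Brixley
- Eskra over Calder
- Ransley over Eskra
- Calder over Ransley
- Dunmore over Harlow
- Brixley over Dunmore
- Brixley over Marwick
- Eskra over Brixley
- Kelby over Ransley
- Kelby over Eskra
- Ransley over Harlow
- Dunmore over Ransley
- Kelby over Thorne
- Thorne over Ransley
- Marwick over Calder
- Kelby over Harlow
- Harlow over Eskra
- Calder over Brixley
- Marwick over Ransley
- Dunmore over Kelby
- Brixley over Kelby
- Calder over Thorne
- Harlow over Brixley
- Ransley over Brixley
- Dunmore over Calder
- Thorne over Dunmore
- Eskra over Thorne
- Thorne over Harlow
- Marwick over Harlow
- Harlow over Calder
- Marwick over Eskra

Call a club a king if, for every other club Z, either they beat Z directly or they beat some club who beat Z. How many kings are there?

8

Marwick reaches everyone (king).
Ransley reaches everyone (king).
Brixley reaches everyone (king).
Calder reaches everyone (king).
Kelby cannot reach Marwick in two steps.
Thorne reaches everyone (king).
Eskra reaches everyone (king).
Dunmore reaches everyone (king).
Harlow reaches everyone (king).
Kings: Marwick, Ransley, Brixley, Calder, Thorne, Eskra, Dunmore, Harlow — 8.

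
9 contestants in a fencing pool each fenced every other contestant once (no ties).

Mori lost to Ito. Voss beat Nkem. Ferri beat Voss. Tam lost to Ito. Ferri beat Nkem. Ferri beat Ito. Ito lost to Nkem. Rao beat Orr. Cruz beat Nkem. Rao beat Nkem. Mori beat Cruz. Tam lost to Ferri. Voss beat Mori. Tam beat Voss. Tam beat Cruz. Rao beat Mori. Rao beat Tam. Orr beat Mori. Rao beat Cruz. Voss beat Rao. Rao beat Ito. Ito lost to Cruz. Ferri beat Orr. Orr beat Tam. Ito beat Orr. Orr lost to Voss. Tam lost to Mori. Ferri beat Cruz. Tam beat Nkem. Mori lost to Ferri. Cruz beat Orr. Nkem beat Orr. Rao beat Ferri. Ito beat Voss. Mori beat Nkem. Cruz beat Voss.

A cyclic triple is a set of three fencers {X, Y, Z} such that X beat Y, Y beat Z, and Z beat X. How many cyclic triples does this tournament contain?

16

Win totals: Cruz 4, Nkem 2, Ferri 7, Mori 3, Orr 2, Rao 7, Voss 4, Ito 4, Tam 3.
A fencer with w wins dominates both others in C(w,2) triples; summing gives 6 + 1 + 21 + 3 + 1 + 21 + 6 + 6 + 3 = 68 transitive triples.
Total triples C(9,3) = 84, so cyclic triples = 84 − 68 = 16.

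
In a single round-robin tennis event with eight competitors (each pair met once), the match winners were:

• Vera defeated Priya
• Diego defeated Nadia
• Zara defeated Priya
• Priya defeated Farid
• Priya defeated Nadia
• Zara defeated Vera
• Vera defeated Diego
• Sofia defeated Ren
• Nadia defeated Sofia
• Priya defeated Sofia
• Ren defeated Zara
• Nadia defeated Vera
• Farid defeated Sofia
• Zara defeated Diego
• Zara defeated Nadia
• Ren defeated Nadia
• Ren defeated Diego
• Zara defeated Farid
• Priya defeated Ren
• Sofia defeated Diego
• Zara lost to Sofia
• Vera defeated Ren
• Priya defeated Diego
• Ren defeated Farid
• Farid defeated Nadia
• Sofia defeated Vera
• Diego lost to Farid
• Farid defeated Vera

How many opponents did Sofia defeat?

4

Sofia's results: beat Zara, Ren, Diego, Vera; lost to Nadia, Priya, Farid.
That is 4 wins.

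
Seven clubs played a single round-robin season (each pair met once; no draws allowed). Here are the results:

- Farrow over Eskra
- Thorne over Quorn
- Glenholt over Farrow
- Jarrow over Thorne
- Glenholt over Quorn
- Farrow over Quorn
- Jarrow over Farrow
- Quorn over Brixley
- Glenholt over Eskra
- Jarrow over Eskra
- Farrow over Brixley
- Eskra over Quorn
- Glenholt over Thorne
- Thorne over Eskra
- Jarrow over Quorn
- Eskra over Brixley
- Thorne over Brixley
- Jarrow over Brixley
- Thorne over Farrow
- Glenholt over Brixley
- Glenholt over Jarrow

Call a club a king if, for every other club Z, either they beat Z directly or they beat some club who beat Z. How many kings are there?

Jarrow cannot reach Glenholt in two steps.
Farrow cannot reach Jarrow, Glenholt, Thorne in two steps.
Glenholt reaches everyone (king).
Quorn cannot reach Jarrow, Farrow, Glenholt, Eskra, Thorne in two steps.
Brixley cannot reach Jarrow, Farrow, Glenholt, Quorn, Eskra, Thorne in two steps.
Eskra cannot reach Jarrow, Farrow, Glenholt, Thorne in two steps.
Thorne cannot reach Jarrow, Glenholt in two steps.
Kings: Glenholt — 1.

1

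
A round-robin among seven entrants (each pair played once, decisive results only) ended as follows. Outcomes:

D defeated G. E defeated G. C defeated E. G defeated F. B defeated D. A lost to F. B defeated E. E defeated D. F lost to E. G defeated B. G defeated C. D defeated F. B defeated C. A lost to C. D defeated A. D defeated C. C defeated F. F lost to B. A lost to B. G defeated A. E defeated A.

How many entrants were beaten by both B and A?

0

B beat: A, C, D, E, F.
A beat: no one.
No one was beaten by both.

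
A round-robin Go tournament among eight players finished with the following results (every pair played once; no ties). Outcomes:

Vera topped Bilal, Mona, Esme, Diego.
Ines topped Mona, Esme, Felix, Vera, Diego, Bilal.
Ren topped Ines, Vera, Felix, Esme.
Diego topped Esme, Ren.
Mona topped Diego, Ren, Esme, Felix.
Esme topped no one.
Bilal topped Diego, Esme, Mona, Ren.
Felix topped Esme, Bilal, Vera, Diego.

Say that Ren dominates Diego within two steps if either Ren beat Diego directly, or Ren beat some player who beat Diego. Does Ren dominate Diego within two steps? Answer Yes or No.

Yes

Ren did not beat Diego directly.
Ren beat Ines, Esme, Vera, Felix. Of those, Ines beat Diego.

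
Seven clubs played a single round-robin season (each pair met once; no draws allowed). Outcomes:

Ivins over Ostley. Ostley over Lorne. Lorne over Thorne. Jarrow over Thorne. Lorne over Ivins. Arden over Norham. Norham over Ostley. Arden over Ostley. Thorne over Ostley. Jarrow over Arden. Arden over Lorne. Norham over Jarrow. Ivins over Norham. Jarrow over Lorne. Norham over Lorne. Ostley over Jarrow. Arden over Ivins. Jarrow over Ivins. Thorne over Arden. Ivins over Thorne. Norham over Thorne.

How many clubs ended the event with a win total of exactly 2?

Win totals: Ivins 3, Jarrow 4, Ostley 2, Lorne 2, Arden 4, Norham 4, Thorne 2.
Exactly 2: Ostley, Lorne, Thorne — 3 clubs.

3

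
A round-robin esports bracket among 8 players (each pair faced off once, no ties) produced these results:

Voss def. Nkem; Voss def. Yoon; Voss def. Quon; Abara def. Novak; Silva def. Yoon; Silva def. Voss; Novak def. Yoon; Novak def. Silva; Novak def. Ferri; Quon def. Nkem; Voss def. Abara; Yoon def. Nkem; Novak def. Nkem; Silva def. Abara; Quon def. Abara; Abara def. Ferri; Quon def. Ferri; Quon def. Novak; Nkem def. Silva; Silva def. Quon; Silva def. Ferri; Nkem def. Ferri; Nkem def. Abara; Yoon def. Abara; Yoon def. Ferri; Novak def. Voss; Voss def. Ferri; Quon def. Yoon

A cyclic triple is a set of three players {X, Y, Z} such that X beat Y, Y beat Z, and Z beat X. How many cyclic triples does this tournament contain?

Win totals: Quon 5, Yoon 3, Voss 5, Novak 5, Abara 2, Silva 5, Nkem 3, Ferri 0.
A player with w wins dominates both others in C(w,2) triples; summing gives 10 + 3 + 10 + 10 + 1 + 10 + 3 + 0 = 47 transitive triples.
Total triples C(8,3) = 56, so cyclic triples = 56 − 47 = 9.

9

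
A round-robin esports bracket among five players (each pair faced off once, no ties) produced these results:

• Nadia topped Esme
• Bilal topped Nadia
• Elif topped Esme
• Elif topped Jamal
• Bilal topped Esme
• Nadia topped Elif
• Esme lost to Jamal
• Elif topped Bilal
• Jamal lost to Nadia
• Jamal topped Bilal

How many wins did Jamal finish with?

2

Jamal's results: beat Esme, Bilal; lost to Elif, Nadia.
That is 2 wins.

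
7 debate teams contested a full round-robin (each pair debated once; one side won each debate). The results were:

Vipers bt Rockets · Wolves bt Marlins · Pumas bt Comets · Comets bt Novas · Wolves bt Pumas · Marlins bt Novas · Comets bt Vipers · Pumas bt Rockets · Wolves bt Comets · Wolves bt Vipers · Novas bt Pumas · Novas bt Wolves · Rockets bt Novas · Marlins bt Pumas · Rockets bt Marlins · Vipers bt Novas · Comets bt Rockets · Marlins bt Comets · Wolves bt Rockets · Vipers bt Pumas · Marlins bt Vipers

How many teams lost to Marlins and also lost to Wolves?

3

Marlins beat: Vipers, Comets, Pumas, Novas.
Wolves beat: Vipers, Comets, Pumas, Rockets, Marlins.
Both beat: Vipers, Comets, Pumas — 3.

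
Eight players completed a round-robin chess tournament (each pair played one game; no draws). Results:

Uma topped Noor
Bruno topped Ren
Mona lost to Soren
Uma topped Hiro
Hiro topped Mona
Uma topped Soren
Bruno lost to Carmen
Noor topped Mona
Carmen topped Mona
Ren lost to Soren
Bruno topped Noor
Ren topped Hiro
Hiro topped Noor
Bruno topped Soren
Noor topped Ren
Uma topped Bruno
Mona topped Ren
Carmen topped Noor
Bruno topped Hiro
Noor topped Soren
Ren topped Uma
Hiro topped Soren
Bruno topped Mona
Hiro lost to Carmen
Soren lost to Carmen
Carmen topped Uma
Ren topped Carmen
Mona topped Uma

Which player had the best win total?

Carmen

Win totals: Noor 3, Hiro 3, Mona 2, Soren 2, Carmen 6, Uma 4, Bruno 5, Ren 3.
Carmen leads with 6 wins (next highest: 5).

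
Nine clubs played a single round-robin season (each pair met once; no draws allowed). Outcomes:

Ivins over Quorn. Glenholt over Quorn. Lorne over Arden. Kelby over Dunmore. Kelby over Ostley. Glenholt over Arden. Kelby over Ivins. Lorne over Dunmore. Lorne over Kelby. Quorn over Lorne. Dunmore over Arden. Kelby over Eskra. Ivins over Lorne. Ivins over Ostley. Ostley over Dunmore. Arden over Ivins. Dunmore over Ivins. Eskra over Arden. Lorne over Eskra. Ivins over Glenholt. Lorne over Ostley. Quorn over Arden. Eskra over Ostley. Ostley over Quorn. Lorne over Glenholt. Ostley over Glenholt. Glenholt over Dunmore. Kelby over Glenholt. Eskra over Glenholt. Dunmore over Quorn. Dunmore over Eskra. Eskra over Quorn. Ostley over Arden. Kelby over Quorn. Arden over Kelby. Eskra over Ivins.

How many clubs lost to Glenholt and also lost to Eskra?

2

Glenholt beat: Quorn, Arden, Dunmore.
Eskra beat: Quorn, Glenholt, Arden, Ostley, Ivins.
Both beat: Quorn, Arden — 2.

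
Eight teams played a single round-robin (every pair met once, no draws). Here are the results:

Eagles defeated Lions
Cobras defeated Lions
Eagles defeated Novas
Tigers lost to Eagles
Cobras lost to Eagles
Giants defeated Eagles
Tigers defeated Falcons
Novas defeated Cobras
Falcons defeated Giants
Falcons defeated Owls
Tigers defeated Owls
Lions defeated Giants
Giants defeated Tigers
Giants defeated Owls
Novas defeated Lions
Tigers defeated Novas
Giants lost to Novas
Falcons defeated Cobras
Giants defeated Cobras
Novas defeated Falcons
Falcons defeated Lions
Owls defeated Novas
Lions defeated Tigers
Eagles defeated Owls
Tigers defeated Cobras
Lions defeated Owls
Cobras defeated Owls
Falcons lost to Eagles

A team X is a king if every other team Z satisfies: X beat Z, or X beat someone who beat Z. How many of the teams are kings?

Giants reaches everyone (king).
Lions reaches everyone (king).
Owls cannot reach Eagles, Tigers in two steps.
Eagles reaches everyone (king).
Falcons reaches everyone (king).
Tigers cannot reach Eagles in two steps.
Novas reaches everyone (king).
Cobras cannot reach Eagles, Falcons in two steps.
Kings: Giants, Lions, Eagles, Falcons, Novas — 5.

5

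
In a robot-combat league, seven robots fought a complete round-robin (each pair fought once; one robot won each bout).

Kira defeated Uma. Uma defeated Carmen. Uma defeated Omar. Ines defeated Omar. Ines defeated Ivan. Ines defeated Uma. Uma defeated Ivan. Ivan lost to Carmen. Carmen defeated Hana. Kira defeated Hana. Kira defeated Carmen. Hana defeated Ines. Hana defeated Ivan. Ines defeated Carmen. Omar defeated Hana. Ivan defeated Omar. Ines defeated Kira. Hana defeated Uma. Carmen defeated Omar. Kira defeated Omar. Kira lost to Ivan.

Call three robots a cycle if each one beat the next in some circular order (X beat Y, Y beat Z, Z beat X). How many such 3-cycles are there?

Win totals: Uma 3, Hana 3, Kira 4, Omar 1, Ines 5, Ivan 2, Carmen 3.
A robot with w wins dominates both others in C(w,2) triples; summing gives 3 + 3 + 6 + 0 + 10 + 1 + 3 = 26 transitive triples.
Total triples C(7,3) = 35, so cyclic triples = 35 − 26 = 9.

9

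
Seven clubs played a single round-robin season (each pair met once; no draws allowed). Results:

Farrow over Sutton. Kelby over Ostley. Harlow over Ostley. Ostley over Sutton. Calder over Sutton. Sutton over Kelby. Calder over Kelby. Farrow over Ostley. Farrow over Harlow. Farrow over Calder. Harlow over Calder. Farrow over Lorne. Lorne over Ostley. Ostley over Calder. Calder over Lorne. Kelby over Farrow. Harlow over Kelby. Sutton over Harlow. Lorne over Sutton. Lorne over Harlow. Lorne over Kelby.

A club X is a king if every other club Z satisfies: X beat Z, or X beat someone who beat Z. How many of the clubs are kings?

5

Lorne reaches everyone (king).
Harlow reaches everyone (king).
Ostley cannot reach Farrow in two steps.
Farrow reaches everyone (king).
Calder reaches everyone (king).
Kelby reaches everyone (king).
Sutton cannot reach Lorne in two steps.
Kings: Lorne, Harlow, Farrow, Calder, Kelby — 5.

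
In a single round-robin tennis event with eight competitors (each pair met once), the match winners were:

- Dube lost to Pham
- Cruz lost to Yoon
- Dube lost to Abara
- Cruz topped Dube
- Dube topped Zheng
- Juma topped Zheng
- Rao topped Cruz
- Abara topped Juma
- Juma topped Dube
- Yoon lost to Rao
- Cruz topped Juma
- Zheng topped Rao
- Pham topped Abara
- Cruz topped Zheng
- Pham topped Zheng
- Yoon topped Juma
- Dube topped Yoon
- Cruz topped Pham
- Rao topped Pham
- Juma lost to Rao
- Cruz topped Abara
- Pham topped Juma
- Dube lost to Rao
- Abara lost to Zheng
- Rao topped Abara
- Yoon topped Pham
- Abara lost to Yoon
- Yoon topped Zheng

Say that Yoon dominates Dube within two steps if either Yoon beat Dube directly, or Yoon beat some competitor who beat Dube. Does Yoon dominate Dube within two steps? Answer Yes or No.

Yoon did not beat Dube directly.
Yoon beat Pham, Cruz, Juma, Zheng, Abara. Of those, Pham beat Dube.

Yes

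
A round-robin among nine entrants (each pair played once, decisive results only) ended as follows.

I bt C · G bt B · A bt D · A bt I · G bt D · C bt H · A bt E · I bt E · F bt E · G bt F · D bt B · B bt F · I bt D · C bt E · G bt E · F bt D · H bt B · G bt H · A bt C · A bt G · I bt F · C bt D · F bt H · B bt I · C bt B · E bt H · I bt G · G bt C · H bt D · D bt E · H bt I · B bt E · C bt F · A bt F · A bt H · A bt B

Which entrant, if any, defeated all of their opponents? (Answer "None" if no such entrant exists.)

A

A has 8 wins out of 8 opponents — a perfect record.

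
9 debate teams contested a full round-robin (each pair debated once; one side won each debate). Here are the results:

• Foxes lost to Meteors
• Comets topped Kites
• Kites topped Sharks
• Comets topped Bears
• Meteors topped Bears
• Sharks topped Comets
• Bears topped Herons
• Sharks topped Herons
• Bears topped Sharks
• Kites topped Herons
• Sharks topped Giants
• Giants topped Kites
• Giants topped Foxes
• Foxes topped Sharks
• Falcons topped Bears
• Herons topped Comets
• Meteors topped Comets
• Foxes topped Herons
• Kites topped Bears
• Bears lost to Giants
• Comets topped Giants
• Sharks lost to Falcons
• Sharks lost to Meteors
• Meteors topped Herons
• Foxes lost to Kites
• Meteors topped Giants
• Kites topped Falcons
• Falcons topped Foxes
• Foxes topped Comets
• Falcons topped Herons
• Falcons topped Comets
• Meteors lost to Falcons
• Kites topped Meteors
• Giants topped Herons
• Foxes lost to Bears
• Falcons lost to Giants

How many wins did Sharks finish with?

Sharks' results: beat Comets, Herons, Giants; lost to Falcons, Kites, Foxes, Bears, Meteors.
That is 3 wins.

3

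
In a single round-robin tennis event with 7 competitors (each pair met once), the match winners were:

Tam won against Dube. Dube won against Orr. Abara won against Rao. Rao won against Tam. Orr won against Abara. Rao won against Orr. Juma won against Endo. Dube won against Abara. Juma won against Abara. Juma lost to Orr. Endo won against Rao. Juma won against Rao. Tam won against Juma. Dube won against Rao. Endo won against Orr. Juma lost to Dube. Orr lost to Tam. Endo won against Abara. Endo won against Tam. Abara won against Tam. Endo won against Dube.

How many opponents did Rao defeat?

2

Rao's results: beat Tam, Orr; lost to Endo, Juma, Abara, Dube.
That is 2 wins.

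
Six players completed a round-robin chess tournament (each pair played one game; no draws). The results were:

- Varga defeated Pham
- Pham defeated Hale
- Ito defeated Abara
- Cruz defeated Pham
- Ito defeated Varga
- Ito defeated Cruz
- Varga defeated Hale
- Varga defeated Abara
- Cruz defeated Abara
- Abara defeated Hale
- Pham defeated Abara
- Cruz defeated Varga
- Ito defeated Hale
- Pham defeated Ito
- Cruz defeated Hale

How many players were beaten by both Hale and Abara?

Hale beat: no one.
Abara beat: Hale.
No one was beaten by both.

0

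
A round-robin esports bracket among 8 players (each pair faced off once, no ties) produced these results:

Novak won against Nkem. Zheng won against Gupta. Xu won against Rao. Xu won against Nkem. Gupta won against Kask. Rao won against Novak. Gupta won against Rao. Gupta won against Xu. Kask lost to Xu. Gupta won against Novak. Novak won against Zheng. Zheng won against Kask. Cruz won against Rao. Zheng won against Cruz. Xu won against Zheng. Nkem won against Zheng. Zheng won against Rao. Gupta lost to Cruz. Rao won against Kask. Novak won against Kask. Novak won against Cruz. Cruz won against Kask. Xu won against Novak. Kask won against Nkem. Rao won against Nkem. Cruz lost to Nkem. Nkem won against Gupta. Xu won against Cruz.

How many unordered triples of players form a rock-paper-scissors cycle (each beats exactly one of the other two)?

14

Win totals: Rao 3, Nkem 3, Novak 4, Xu 6, Cruz 3, Gupta 4, Kask 1, Zheng 4.
A player with w wins dominates both others in C(w,2) triples; summing gives 3 + 3 + 6 + 15 + 3 + 6 + 0 + 6 = 42 transitive triples.
Total triples C(8,3) = 56, so cyclic triples = 56 − 42 = 14.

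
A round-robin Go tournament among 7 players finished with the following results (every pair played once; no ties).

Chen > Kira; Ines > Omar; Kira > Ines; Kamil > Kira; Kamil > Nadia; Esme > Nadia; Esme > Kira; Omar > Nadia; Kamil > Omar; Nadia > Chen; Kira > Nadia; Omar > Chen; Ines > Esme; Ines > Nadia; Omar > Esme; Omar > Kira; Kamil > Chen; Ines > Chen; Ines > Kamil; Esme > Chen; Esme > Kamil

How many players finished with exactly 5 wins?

Win totals: Ines 5, Esme 4, Nadia 1, Kamil 4, Kira 2, Chen 1, Omar 4.
Exactly 5: Ines — 1 player.

1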